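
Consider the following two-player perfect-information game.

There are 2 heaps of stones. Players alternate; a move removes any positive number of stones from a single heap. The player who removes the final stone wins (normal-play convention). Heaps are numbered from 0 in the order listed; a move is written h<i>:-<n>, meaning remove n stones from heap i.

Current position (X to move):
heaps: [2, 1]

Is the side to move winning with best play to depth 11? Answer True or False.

X winning at [(2,1)]: True

[(2,1)] X move#1: h0:-1:+1/(1,1)*, h0:-2:-1/(0,1), h1:-1:-1/(2,0)
[(1,1)] O move#2: h0:-1:-1/(0,1)*, h1:-1:-1/(1,0)
[(0,1)] X move#3: h1:-1:+1/(0,0)*
[(0,0)] end (terminal -1, O#4); searched (2,1) to 11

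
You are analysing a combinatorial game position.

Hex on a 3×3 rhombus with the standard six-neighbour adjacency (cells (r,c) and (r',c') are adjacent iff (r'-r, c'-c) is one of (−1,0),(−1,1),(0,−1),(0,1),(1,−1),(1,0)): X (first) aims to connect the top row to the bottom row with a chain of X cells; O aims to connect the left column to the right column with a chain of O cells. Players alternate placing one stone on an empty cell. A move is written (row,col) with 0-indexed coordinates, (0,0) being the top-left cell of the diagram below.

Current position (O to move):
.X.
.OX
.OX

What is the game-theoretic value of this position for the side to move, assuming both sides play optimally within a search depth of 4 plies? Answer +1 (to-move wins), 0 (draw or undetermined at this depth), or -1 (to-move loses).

[.X./.OX/.OX] O move#1: (0,0):-1/OX./.OX/.OX, (0,2):+1/.XO/.OX/.OX*, (1,0):-1/.X./OOX/.OX, (2,0):-1/.X./.OX/OOX
[.XO/.OX/.OX] X move#2: (0,0):-1/XXO/.OX/.OX*, (1,0):-1/.XO/XOX/.OX, (2,0):-1/.XO/.OX/XOX
[XXO/.OX/.OX] O move#3: (1,0):+1/XXO/OOX/.OX*, (2,0):+1/XXO/.OX/OOX
[XXO/OOX/.OX] end (terminal -1, X#4); searched .X./.OX/.OX to 4

value(.X./.OX/.OX, O) = +1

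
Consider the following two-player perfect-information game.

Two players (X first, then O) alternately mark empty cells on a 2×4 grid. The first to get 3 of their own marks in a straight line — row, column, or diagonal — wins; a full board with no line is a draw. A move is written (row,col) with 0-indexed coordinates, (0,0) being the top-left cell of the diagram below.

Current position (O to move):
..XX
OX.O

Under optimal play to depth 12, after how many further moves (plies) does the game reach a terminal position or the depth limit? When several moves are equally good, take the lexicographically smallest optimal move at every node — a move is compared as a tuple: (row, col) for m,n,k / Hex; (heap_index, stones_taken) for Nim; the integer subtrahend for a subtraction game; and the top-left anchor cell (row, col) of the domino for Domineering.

PV length from [..XX/OX.O]: 3 plies

[..XX/OX.O] O move#1: (0,0):-1/O.XX/OX.O, (0,1):+0/.OXX/OX.O*, (1,2):-1/..XX/OXOO
[.OXX/OX.O] X move#2: (0,0):+0/XOXX/OX.O*, (1,2):+0/.OXX/OXXO
[XOXX/OX.O] O move#3: (1,2):+0/XOXX/OXOO*
[XOXX/OXOO] end (terminal +0, X#4); searched ..XX/OX.O to 12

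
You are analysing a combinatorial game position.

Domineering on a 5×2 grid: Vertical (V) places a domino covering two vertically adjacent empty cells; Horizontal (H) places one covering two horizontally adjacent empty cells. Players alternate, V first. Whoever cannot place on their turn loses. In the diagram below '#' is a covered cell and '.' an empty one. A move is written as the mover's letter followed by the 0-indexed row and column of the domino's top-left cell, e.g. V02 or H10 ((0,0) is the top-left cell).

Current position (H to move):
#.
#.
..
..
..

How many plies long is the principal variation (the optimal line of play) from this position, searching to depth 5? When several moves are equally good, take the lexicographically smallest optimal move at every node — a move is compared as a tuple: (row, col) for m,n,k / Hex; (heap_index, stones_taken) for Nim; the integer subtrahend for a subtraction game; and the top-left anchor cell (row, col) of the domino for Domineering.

PV length from [#./#./../../..]: 3 plies

p1 H@[#./#./../../..]: H20[#./#./##/../..]-1 H30[#./#./../##/..]+1* H40[#./#./../../##]-1
p2 V@[#./#./../##/..]: V01[##/##/../##/..]-1* V11[#./##/.#/##/..]-1
p3 H@[##/##/../##/..]: H20[##/##/##/##/..]+1* H40[##/##/../##/##]+1
p4 V@[##/##/##/##/..] terminal -1; root [#./#./../../..] d5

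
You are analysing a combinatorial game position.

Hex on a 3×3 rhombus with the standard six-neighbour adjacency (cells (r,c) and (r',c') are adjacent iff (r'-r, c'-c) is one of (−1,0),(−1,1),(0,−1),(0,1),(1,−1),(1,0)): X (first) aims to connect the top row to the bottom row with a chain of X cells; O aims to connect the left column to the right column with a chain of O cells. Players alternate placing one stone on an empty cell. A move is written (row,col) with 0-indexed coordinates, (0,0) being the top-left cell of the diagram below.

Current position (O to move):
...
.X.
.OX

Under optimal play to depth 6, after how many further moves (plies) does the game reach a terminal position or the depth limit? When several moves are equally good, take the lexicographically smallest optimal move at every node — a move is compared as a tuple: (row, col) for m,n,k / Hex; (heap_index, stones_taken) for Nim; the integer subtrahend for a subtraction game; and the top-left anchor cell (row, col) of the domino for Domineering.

PV length from [.../.X./.OX]: 6 plies

p1 O@[.../.X./.OX]: (0,0)[O../.X./.OX]-1* (0,1)[.O./.X./.OX]-1 (0,2)[..O/.X./.OX]-1 (1,0)[.../OX./.OX]-1 (1,2)[.../.XO/.OX]-1 (2,0)[.../.X./OOX]-1
p2 X@[O../.X./.OX]: (0,1)[OX./.X./.OX]+1* (0,2)[O.X/.X./.OX]+1 (1,0)[O../XX./.OX]+1 (1,2)[O../.XX/.OX]+1 (2,0)[O../.X./XOX]+1
p3 O@[OX./.X./.OX]: (0,2)[OXO/.X./.OX]-1* (1,0)[OX./OX./.OX]-1 (1,2)[OX./.XO/.OX]-1 (2,0)[OX./.X./OOX]-1
p4 X@[OXO/.X./.OX]: (1,0)[OXO/XX./.OX]+1* (1,2)[OXO/.XX/.OX]+1 (2,0)[OXO/.X./XOX]+1
p5 O@[OXO/XX./.OX]: (1,2)[OXO/XXO/.OX]-1* (2,0)[OXO/XX./OOX]-1
p6 X@[OXO/XXO/.OX]: (2,0)[OXO/XXO/XOX]+1*
p7 O@[OXO/XXO/XOX] terminal -1; root [.../.X./.OX] d6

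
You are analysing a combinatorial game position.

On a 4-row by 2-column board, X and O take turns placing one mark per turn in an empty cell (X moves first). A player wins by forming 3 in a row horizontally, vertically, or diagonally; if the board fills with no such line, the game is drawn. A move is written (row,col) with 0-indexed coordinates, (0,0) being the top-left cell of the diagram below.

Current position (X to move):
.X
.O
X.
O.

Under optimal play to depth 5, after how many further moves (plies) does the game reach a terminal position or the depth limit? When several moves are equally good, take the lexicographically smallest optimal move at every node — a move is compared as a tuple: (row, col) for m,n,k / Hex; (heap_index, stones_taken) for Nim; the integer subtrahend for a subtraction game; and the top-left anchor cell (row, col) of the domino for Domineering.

[.X/.O/X./O.] X move#1: (0,0):+0/XX/.O/X./O.*, (1,0):+0/.X/XO/X./O., (2,1):+0/.X/.O/XX/O., (3,1):+0/.X/.O/X./OX
[XX/.O/X./O.] O move#2: (1,0):+0/XX/OO/X./O.*, (2,1):-1/XX/.O/XO/O., (3,1):-1/XX/.O/X./OO
[XX/OO/X./O.] X move#3: (2,1):+0/XX/OO/XX/O.*, (3,1):+0/XX/OO/X./OX
[XX/OO/XX/O.] O move#4: (3,1):+0/XX/OO/XX/OO*
[XX/OO/XX/OO] end (terminal +0, X#5); searched .X/.O/X./O. to 5

PV length from [.X/.O/X./O.]: 4 plies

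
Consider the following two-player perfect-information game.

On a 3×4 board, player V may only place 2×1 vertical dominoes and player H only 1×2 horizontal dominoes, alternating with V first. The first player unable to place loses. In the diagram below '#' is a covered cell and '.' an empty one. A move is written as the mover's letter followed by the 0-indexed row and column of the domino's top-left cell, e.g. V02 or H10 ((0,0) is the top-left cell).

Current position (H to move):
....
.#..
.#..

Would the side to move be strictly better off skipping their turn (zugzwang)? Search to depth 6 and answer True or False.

zugzwang(..../.#../.#.., H) = False

ply 1, H at ..../.#../.#.. | H00=-1→##../.#../.#..; H01=-1→.##./.#../.#..; H02=-1→..##/.#../.#..; H12=+1→..../.###/.#..*; H22=-1→..../.#../.###
ply 2, V at ..../.###/.#.. | V00=-1→#.../####/.#..*; V10=-1→..../####/##..
ply 3, H at #.../####/.#.. | H01=+1→###./####/.#..*; H02=+1→#.##/####/.#..; H22=+1→#.../####/.###
ply 4: ###./####/.#.. is terminal -1 (V); from ..../.#../.#.. depth 6
pass branch (V moves first from the same position):
  | ply 1, V at ..../.#../.#.. | V00=-1→#.../##../.#..; V02=+1→..#./.##./.#..*; V03=+1→...#/.#.#/.#..; V10=-1→..../##../##..; V12=+1→..../.##./.##.; V13=+1→..../.#.#/.#.#
  | ply 2, H at ..#./.##./.#.. | H00=-1→###./.##./.#..*; H22=-1→..#./.##./.###
  | ply 3, V at ###./.##./.#.. | V03=+1→####/.###/.#..*; V10=+1→###./###./##..; V13=+1→###./.###/.#.#
  | ply 4, H at ####/.###/.#.. | H22=-1→####/.###/.###*
  | ply 5, V at ####/.###/.### | V10=+1→####/####/####*
  | ply 6: ####/####/#### is terminal -1 (H); from ..../.#../.#.. depth 6
H moving scores +1; H passing scores -1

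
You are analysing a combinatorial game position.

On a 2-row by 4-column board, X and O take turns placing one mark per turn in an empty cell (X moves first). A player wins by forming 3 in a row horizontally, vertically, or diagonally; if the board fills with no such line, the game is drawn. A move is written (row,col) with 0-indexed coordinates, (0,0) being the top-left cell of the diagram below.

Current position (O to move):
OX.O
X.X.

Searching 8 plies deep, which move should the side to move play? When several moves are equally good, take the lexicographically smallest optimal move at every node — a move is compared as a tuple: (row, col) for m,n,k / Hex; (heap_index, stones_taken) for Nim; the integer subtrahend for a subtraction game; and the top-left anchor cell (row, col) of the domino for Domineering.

[OX.O/X.X.] O move#1: (0,2):-1/OXOO/X.X., (1,1):+0/OX.O/XOX.*, (1,3):-1/OX.O/X.XO
[OX.O/XOX.] X move#2: (0,2):+0/OXXO/XOX.*, (1,3):+0/OX.O/XOXX
[OXXO/XOX.] O move#3: (1,3):+0/OXXO/XOXO*
[OXXO/XOXO] end (terminal +0, X#4); searched OX.O/X.X. to 8

O's best at [OX.O/X.X.]: (1,1)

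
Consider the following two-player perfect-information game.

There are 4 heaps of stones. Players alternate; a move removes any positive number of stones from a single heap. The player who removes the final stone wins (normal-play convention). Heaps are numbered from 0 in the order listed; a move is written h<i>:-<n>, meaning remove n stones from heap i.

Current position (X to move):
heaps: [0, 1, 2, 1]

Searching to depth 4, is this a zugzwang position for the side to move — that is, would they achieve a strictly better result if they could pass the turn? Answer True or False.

p1 X@[(0,1,2,1)]: h1:-1[(0,0,2,1)]-1 h2:-1[(0,1,1,1)]-1 h2:-2[(0,1,0,1)]+1* h3:-1[(0,1,2,0)]-1
p2 O@[(0,1,0,1)]: h1:-1[(0,0,0,1)]-1* h3:-1[(0,1,0,0)]-1
p3 X@[(0,0,0,1)]: h3:-1[(0,0,0,0)]+1*
p4 O@[(0,0,0,0)] terminal -1; root [(0,1,2,1)] d4
suppose X passes — search the same position with O to move:
pass> p1 O@[(0,1,2,1)]: h1:-1[(0,0,2,1)]-1 h2:-1[(0,1,1,1)]-1 h2:-2[(0,1,0,1)]+1* h3:-1[(0,1,2,0)]-1
pass> p2 X@[(0,1,0,1)]: h1:-1[(0,0,0,1)]-1* h3:-1[(0,1,0,0)]-1
pass> p3 O@[(0,0,0,1)]: h3:-1[(0,0,0,0)]+1*
pass> p4 X@[(0,0,0,0)] terminal -1; root [(0,1,2,1)] d4
for X: play +1, pass -1

zugzwang((0,1,2,1), X) = False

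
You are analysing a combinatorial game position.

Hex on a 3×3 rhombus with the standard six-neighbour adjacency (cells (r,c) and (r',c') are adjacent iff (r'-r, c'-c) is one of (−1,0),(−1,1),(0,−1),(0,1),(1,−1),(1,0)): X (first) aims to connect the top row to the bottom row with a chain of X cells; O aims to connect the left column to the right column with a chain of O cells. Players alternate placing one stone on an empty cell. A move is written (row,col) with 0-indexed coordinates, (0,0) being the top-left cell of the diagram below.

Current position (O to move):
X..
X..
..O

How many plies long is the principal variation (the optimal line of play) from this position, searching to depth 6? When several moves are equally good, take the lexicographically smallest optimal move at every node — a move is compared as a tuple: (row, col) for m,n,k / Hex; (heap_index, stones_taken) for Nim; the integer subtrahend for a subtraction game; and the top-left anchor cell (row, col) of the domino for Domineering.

ply 1, O at X../X../..O | (0,1)=-1→XO./X../..O; (0,2)=-1→X.O/X../..O; (1,1)=-1→X../XO./..O; (1,2)=-1→X../X.O/..O; (2,0)=+1→X../X../O.O*; (2,1)=-1→X../X../.OO
ply 2, X at X../X../O.O | (0,1)=-1→XX./X../O.O*; (0,2)=-1→X.X/X../O.O; (1,1)=-1→X../XX./O.O; (1,2)=-1→X../X.X/O.O; (2,1)=-1→X../X../OXO
ply 3, O at XX./X../O.O | (0,2)=+1→XXO/X../O.O*; (1,1)=+1→XX./XO./O.O; (1,2)=+1→XX./X.O/O.O; (2,1)=+1→XX./X../OOO
ply 4, X at XXO/X../O.O | (1,1)=-1→XXO/XX./O.O*; (1,2)=-1→XXO/X.X/O.O; (2,1)=-1→XXO/X../OXO
ply 5, O at XXO/XX./O.O | (1,2)=-1→XXO/XXO/O.O; (2,1)=+1→XXO/XX./OOO*
ply 6: XXO/XX./OOO is terminal -1 (X); from X../X../..O depth 6

PV length from [X../X../..O]: 5 plies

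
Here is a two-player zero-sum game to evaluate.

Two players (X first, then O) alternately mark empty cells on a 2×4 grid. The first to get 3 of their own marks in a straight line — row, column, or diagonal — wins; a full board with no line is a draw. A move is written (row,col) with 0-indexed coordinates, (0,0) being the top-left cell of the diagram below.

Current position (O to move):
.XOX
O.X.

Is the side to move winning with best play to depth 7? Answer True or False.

O winning at [.XOX/O.X.]: False

ply 1, O at .XOX/O.X. | (0,0)=+0→OXOX/O.X.*; (1,1)=+0→.XOX/OOX.; (1,3)=+0→.XOX/O.XO
ply 2, X at OXOX/O.X. | (1,1)=+0→OXOX/OXX.*; (1,3)=+0→OXOX/O.XX
ply 3, O at OXOX/OXX. | (1,3)=+0→OXOX/OXXO*
ply 4: OXOX/OXXO is terminal +0 (X); from .XOX/O.X. depth 7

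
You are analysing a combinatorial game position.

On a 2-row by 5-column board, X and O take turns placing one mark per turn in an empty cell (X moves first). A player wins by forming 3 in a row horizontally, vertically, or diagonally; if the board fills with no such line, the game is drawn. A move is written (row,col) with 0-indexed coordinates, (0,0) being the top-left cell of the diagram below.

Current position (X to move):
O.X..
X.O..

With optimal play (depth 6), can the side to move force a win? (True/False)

X winning at [O.X../X.O..]: True

p1 X@[O.X../X.O..]: (0,1)[OXX../X.O..]+0 (0,3)[O.XX./X.O..]+1* (0,4)[O.X.X/X.O..]+0 (1,1)[O.X../XXO..]+0 (1,3)[O.X../X.OX.]+0 (1,4)[O.X../X.O.X]+0
p2 O@[O.XX./X.O..]: (0,1)[OOXX./X.O..]-1* (0,4)[O.XXO/X.O..]-1 (1,1)[O.XX./XOO..]-1 (1,3)[O.XX./X.OO.]-1 (1,4)[O.XX./X.O.O]-1
p3 X@[OOXX./X.O..]: (0,4)[OOXXX/X.O..]+1* (1,1)[OOXX./XXO..]+0 (1,3)[OOXX./X.OX.]+0 (1,4)[OOXX./X.O.X]+0
p4 O@[OOXXX/X.O..] terminal -1; root [O.X../X.O..] d6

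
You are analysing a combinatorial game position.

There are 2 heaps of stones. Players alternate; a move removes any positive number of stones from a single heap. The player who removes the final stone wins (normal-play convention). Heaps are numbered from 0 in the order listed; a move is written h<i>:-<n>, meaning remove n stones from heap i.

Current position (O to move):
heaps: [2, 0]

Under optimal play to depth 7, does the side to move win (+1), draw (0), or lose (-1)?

value((2,0), O) = +1

p1 O@[(2,0)]: h0:-1[(1,0)]-1 h0:-2[(0,0)]+1*
p2 X@[(0,0)] terminal -1; root [(2,0)] d7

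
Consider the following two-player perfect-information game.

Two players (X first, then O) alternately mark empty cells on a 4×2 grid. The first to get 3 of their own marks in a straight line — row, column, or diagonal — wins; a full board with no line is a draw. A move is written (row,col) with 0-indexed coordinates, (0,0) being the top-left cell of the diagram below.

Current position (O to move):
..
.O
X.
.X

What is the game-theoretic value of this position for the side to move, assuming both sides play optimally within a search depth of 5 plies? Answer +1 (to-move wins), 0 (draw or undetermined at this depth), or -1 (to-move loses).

ply 1, O at ../.O/X./.X | (0,0)=+0→O./.O/X./.X*; (0,1)=+0→.O/.O/X./.X; (1,0)=+0→../OO/X./.X; (2,1)=+0→../.O/XO/.X; (3,0)=+0→../.O/X./OX
ply 2, X at O./.O/X./.X | (0,1)=+0→OX/.O/X./.X*; (1,0)=+0→O./XO/X./.X; (2,1)=+0→O./.O/XX/.X; (3,0)=+0→O./.O/X./XX
ply 3, O at OX/.O/X./.X | (1,0)=+0→OX/OO/X./.X*; (2,1)=+0→OX/.O/XO/.X; (3,0)=+0→OX/.O/X./OX
ply 4, X at OX/OO/X./.X | (2,1)=+0→OX/OO/XX/.X*; (3,0)=+0→OX/OO/X./XX
ply 5, O at OX/OO/XX/.X | (3,0)=+0→OX/OO/XX/OX*
ply 6: OX/OO/XX/OX is terminal +0 (X); from ../.O/X./.X depth 5

value(../.O/X./.X, O) = 0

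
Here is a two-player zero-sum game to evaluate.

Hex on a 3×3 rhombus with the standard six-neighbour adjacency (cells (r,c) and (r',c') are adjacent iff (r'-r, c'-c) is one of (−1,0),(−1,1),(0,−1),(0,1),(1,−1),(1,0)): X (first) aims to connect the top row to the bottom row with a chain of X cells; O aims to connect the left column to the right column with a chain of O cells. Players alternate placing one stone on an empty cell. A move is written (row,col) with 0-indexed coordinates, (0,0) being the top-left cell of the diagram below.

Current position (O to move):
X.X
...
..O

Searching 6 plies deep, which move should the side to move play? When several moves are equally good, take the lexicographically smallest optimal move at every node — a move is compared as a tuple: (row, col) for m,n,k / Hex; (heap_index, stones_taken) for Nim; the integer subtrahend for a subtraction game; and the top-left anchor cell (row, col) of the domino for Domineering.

[X.X/.../..O] O move#1: (0,1):-1/XOX/.../..O, (1,0):-1/X.X/O../..O, (1,1):+1/X.X/.O./..O*, (1,2):-1/X.X/..O/..O, (2,0):-1/X.X/.../O.O, (2,1):-1/X.X/.../.OO
[X.X/.O./..O] X move#2: (0,1):-1/XXX/.O./..O*, (1,0):-1/X.X/XO./..O, (1,2):-1/X.X/.OX/..O, (2,0):-1/X.X/.O./X.O, (2,1):-1/X.X/.O./.XO
[XXX/.O./..O] O move#3: (1,0):+1/XXX/OO./..O*, (1,2):+1/XXX/.OO/..O, (2,0):+1/XXX/.O./O.O, (2,1):+1/XXX/.O./.OO
[XXX/OO./..O] X move#4: (1,2):-1/XXX/OOX/..O*, (2,0):-1/XXX/OO./X.O, (2,1):-1/XXX/OO./.XO
[XXX/OOX/..O] O move#5: (2,0):-1/XXX/OOX/O.O, (2,1):+1/XXX/OOX/.OO*
[XXX/OOX/.OO] end (terminal -1, X#6); searched X.X/.../..O to 6

O's best at [X.X/.../..O]: (1,1)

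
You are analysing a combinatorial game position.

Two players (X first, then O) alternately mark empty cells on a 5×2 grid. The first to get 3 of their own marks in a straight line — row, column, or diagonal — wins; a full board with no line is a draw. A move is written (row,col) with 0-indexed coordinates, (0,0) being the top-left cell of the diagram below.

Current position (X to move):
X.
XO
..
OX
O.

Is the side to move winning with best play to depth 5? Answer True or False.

p1 X@[X./XO/../OX/O.]: (0,1)[XX/XO/../OX/O.]-1 (2,0)[X./XO/X./OX/O.]+1* (2,1)[X./XO/.X/OX/O.]-1 (4,1)[X./XO/../OX/OX]-1
p2 O@[X./XO/X./OX/O.] terminal -1; root [X./XO/../OX/O.] d5

X winning at [X./XO/../OX/O.]: True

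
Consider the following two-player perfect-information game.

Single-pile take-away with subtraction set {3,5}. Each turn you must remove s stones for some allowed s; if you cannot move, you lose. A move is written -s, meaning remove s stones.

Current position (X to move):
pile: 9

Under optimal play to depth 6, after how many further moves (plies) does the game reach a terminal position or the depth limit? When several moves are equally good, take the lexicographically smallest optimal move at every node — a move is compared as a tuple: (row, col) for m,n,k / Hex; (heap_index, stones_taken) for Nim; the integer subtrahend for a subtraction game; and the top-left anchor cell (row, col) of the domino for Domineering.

PV length from [9]: 2 plies

ply 1, X at 9 | -3=-1→6*; -5=-1→4
ply 2, O at 6 | -3=-1→3; -5=+1→1*
ply 3: 1 is terminal -1 (X); from 9 depth 6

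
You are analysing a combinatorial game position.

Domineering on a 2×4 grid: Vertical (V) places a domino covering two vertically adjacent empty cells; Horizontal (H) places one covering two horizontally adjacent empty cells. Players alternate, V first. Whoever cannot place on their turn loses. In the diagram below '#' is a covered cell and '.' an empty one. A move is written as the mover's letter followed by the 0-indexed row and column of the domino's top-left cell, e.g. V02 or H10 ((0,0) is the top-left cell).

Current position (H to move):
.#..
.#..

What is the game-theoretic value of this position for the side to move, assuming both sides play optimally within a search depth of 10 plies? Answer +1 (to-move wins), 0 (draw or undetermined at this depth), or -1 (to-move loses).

[.#../.#..] H move#1: H02:+1/.###/.#..*, H12:+1/.#../.###
[.###/.#..] V move#2: V00:-1/####/##..*
[####/##..] H move#3: H12:+1/####/####*
[####/####] end (terminal -1, V#4); searched .#../.#.. to 10

value(.#../.#.., H) = +1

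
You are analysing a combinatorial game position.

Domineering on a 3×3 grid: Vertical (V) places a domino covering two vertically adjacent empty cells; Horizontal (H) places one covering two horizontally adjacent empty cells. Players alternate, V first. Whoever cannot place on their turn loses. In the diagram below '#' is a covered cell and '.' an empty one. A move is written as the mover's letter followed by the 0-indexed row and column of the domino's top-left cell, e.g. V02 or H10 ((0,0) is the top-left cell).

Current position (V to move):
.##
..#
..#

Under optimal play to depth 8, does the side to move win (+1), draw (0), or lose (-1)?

[.##/..#/..#] V move#1: V00:-1/###/#.#/..#, V10:+1/.##/#.#/#.#*, V11:+1/.##/.##/.##
[.##/#.#/#.#] end (terminal -1, H#2); searched .##/..#/..# to 8

value(.##/..#/..#, V) = +1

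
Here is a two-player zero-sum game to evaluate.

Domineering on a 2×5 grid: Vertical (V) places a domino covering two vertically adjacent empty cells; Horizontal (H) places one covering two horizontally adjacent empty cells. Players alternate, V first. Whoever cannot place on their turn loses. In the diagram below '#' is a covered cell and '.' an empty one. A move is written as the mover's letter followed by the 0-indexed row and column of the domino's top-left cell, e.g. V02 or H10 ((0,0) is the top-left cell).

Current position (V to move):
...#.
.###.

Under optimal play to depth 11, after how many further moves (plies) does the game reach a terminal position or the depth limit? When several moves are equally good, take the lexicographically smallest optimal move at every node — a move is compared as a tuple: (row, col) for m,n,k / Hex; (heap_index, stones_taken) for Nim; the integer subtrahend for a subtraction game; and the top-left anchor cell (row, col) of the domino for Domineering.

PV length from [...#./.###.]: 3 plies

ply 1, V at ...#./.###. | V00=+1→#..#./####.*; V04=-1→...##/.####
ply 2, H at #..#./####. | H01=-1→####./####.*
ply 3, V at ####./####. | V04=+1→#####/#####*
ply 4: #####/##### is terminal -1 (H); from ...#./.###. depth 11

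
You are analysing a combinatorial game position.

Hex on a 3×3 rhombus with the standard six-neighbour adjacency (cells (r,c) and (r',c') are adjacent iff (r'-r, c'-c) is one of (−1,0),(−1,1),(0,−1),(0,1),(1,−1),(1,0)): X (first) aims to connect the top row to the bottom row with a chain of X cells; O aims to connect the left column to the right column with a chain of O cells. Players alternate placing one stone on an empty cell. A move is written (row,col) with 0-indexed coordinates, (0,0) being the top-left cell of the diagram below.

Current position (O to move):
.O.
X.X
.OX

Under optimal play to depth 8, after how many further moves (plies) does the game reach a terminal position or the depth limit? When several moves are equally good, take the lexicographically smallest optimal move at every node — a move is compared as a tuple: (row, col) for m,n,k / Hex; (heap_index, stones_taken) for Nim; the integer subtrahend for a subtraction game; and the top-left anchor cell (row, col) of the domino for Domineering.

p1 O@[.O./X.X/.OX]: (0,0)[OO./X.X/.OX]-1* (0,2)[.OO/X.X/.OX]-1 (1,1)[.O./XOX/.OX]-1 (2,0)[.O./X.X/OOX]-1
p2 X@[OO./X.X/.OX]: (0,2)[OOX/X.X/.OX]+1* (1,1)[OO./XXX/.OX]-1 (2,0)[OO./X.X/XOX]-1
p3 O@[OOX/X.X/.OX] terminal -1; root [.O./X.X/.OX] d8

PV length from [.O./X.X/.OX]: 2 plies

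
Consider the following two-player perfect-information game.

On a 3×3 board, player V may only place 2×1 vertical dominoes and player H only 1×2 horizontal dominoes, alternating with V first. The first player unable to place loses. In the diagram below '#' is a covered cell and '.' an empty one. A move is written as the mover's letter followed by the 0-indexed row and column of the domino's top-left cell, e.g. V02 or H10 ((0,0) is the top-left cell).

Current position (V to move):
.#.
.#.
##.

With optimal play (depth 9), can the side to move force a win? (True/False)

V winning at [.#./.#./##.]: True

p1 V@[.#./.#./##.]: V00[##./##./##.]+1* V02[.##/.##/##.]+1 V12[.#./.##/###]+1
p2 H@[##./##./##.] terminal -1; root [.#./.#./##.] d9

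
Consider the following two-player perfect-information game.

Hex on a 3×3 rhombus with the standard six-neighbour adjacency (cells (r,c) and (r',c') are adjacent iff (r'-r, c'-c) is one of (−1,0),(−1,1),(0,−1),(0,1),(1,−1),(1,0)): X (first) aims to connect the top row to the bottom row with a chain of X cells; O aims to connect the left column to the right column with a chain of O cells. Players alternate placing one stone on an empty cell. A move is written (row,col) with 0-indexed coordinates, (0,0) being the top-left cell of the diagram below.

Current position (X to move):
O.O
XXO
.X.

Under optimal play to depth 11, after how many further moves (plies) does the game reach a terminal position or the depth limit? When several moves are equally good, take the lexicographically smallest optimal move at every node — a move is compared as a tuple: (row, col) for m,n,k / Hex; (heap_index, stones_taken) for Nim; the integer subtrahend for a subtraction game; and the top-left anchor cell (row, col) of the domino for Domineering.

ply 1, X at O.O/XXO/.X. | (0,1)=+1→OXO/XXO/.X.*; (2,0)=-1→O.O/XXO/XX.; (2,2)=-1→O.O/XXO/.XX
ply 2: OXO/XXO/.X. is terminal -1 (O); from O.O/XXO/.X. depth 11

PV length from [O.O/XXO/.X.]: 1 ply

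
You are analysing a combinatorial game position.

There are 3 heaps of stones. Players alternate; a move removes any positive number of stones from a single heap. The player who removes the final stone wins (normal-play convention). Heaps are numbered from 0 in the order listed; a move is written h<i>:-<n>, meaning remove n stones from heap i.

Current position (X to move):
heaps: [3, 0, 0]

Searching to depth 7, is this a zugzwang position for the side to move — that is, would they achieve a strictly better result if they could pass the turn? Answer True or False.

zugzwang((3,0,0), X) = False

[(3,0,0)] X move#1: h0:-1:-1/(2,0,0), h0:-2:-1/(1,0,0), h0:-3:+1/(0,0,0)*
[(0,0,0)] end (terminal -1, O#2); searched (3,0,0) to 7
pass branch (O moves first from the same position):
  | [(3,0,0)] O move#1: h0:-1:-1/(2,0,0), h0:-2:-1/(1,0,0), h0:-3:+1/(0,0,0)*
  | [(0,0,0)] end (terminal -1, X#2); searched (3,0,0) to 7
X moving scores +1; X passing scores -1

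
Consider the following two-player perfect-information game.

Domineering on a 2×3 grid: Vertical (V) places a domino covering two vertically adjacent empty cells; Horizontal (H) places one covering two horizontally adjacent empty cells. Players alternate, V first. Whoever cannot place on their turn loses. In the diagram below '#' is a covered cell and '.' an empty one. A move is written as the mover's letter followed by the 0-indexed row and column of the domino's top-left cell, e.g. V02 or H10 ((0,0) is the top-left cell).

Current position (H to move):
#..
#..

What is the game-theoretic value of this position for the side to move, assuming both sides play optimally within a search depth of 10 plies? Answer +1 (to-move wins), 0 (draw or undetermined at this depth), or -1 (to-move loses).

p1 H@[#../#..]: H01[###/#..]+1* H11[#../###]+1
p2 V@[###/#..] terminal -1; root [#../#..] d10

value(#../#.., H) = +1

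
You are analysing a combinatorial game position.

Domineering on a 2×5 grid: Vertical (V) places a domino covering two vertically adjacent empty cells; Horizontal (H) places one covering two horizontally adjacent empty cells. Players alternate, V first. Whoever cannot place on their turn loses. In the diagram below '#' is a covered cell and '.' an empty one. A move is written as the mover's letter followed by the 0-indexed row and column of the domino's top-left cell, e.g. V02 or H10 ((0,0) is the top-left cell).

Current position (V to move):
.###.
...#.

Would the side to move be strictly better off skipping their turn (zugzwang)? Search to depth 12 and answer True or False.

ply 1, V at .###./...#. | V00=+1→####./#..#.*; V04=-1→.####/...##
ply 2, H at ####./#..#. | H11=-1→####./####.*
ply 3, V at ####./####. | V04=+1→#####/#####*
ply 4: #####/##### is terminal -1 (H); from .###./...#. depth 12
if V skipped the turn, H would face:
~ ply 1, H at .###./...#. | H10=-1→.###./##.#.*; H11=-1→.###./.###.
~ ply 2, V at .###./##.#. | V04=+1→.####/##.##*
~ ply 3: .####/##.## is terminal -1 (H); from .###./...#. depth 12
compare (V): move=+1 vs pass=+1

zugzwang(.###./...#., V) = False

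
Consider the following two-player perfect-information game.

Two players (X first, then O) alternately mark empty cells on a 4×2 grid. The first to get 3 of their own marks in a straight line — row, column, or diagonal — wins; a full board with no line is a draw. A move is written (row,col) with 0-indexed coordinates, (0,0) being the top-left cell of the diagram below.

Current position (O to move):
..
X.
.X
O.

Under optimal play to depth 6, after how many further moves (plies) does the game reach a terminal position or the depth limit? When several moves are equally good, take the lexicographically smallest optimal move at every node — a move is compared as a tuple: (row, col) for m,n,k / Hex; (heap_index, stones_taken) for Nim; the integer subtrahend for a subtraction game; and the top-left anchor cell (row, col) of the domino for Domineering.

p1 O@[../X./.X/O.]: (0,0)[O./X./.X/O.]-1 (0,1)[.O/X./.X/O.]+0* (1,1)[../XO/.X/O.]+0 (2,0)[../X./OX/O.]-1 (3,1)[../X./.X/OO]+0
p2 X@[.O/X./.X/O.]: (0,0)[XO/X./.X/O.]+0* (1,1)[.O/XX/.X/O.]+0 (2,0)[.O/X./XX/O.]+0 (3,1)[.O/X./.X/OX]+0
p3 O@[XO/X./.X/O.]: (1,1)[XO/XO/.X/O.]-1 (2,0)[XO/X./OX/O.]+0* (3,1)[XO/X./.X/OO]-1
p4 X@[XO/X./OX/O.]: (1,1)[XO/XX/OX/O.]+0* (3,1)[XO/X./OX/OX]+0
p5 O@[XO/XX/OX/O.]: (3,1)[XO/XX/OX/OO]+0*
p6 X@[XO/XX/OX/OO] terminal +0; root [../X./.X/O.] d6

PV length from [../X./.X/O.]: 5 plies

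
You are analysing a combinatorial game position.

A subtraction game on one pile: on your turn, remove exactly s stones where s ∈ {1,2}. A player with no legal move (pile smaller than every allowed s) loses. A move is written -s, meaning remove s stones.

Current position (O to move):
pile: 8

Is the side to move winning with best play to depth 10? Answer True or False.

ply 1, O at 8 | -1=-1→7; -2=+1→6*
ply 2, X at 6 | -1=-1→5*; -2=-1→4
ply 3, O at 5 | -1=-1→4; -2=+1→3*
ply 4, X at 3 | -1=-1→2*; -2=-1→1
ply 5, O at 2 | -1=-1→1; -2=+1→0*
ply 6: 0 is terminal -1 (X); from 8 depth 10

O winning at [8]: True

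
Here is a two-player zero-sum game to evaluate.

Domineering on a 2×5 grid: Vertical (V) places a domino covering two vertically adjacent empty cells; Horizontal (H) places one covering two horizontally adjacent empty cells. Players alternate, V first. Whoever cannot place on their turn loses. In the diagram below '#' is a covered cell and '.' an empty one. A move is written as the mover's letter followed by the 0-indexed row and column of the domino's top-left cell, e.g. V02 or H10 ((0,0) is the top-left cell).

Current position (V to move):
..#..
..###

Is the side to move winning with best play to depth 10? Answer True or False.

[..#../..###] V move#1: V00:+1/#.#../#.###*, V01:+1/.##../.####
[#.#../#.###] H move#2: H03:-1/#.###/#.###*
[#.###/#.###] V move#3: V01:+1/#####/#####*
[#####/#####] end (terminal -1, H#4); searched ..#../..### to 10

V winning at [..#../..###]: True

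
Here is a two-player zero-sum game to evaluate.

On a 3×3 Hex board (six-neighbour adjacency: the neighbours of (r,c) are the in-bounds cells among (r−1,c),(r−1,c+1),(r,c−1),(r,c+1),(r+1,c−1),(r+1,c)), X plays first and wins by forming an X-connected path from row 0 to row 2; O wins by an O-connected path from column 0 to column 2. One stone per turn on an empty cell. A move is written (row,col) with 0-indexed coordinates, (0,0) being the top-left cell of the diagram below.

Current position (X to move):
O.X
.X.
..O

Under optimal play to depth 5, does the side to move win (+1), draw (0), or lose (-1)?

value(O.X/.X./..O, X) = +1

p1 X@[O.X/.X./..O]: (0,1)[OXX/.X./..O]+1* (1,0)[O.X/XX./..O]+1 (1,2)[O.X/.XX/..O]+1 (2,0)[O.X/.X./X.O]+1 (2,1)[O.X/.X./.XO]+1
p2 O@[OXX/.X./..O]: (1,0)[OXX/OX./..O]-1* (1,2)[OXX/.XO/..O]-1 (2,0)[OXX/.X./O.O]-1 (2,1)[OXX/.X./.OO]-1
p3 X@[OXX/OX./..O]: (1,2)[OXX/OXX/..O]+1* (2,0)[OXX/OX./X.O]+1 (2,1)[OXX/OX./.XO]+1
p4 O@[OXX/OXX/..O]: (2,0)[OXX/OXX/O.O]-1* (2,1)[OXX/OXX/.OO]-1
p5 X@[OXX/OXX/O.O]: (2,1)[OXX/OXX/OXO]+1*
p6 O@[OXX/OXX/OXO] terminal -1; root [O.X/.X./..O] d5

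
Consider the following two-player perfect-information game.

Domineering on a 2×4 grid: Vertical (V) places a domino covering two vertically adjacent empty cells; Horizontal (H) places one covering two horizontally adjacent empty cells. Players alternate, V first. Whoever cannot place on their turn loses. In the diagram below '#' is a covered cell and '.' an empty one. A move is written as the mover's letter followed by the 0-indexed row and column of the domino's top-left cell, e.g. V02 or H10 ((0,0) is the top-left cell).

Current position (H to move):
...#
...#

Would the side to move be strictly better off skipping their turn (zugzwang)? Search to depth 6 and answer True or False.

zugzwang(...#/...#, H) = False

[...#/...#] H move#1: H00:+1/##.#/...#*, H01:+1/.###/...#, H10:+1/...#/##.#, H11:+1/...#/.###
[##.#/...#] V move#2: V02:-1/####/..##*
[####/..##] H move#3: H10:+1/####/####*
[####/####] end (terminal -1, V#4); searched ...#/...# to 6
pass branch (V moves first from the same position):
  | [...#/...#] V move#1: V00:-1/#..#/#..#, V01:+1/.#.#/.#.#*, V02:-1/..##/..##
  | [.#.#/.#.#] end (terminal -1, H#2); searched ...#/...# to 6
H moving scores +1; H passing scores -1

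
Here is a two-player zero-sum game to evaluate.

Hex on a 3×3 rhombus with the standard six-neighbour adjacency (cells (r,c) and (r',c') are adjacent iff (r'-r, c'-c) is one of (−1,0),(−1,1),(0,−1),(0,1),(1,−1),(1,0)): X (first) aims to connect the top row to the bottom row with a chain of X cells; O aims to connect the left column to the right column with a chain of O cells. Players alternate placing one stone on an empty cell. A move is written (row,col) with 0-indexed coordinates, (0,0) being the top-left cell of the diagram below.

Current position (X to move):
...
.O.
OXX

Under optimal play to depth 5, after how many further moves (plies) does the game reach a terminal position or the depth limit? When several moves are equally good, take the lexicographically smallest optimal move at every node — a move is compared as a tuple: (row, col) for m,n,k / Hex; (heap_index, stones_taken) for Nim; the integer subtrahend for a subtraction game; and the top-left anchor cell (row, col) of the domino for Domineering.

ply 1, X at .../.O./OXX | (0,0)=-1→X../.O./OXX*; (0,1)=-1→.X./.O./OXX; (0,2)=-1→..X/.O./OXX; (1,0)=-1→.../XO./OXX; (1,2)=-1→.../.OX/OXX
ply 2, O at X../.O./OXX | (0,1)=+1→XO./.O./OXX*; (0,2)=+1→X.O/.O./OXX; (1,0)=+1→X../OO./OXX; (1,2)=+1→X../.OO/OXX
ply 3, X at XO./.O./OXX | (0,2)=-1→XOX/.O./OXX*; (1,0)=-1→XO./XO./OXX; (1,2)=-1→XO./.OX/OXX
ply 4, O at XOX/.O./OXX | (1,0)=-1→XOX/OO./OXX; (1,2)=+1→XOX/.OO/OXX*
ply 5: XOX/.OO/OXX is terminal -1 (X); from .../.O./OXX depth 5

PV length from [.../.O./OXX]: 4 plies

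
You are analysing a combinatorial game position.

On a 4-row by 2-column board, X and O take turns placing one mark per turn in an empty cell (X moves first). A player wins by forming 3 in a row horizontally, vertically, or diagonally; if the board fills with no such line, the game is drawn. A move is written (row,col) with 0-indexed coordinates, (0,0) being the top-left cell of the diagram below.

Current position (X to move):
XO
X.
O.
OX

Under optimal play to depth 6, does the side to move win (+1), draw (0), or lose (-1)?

value(XO/X./O./OX, X) = 0

ply 1, X at XO/X./O./OX | (1,1)=+0→XO/XX/O./OX*; (2,1)=+0→XO/X./OX/OX
ply 2, O at XO/XX/O./OX | (2,1)=+0→XO/XX/OO/OX*
ply 3: XO/XX/OO/OX is terminal +0 (X); from XO/X./O./OX depth 6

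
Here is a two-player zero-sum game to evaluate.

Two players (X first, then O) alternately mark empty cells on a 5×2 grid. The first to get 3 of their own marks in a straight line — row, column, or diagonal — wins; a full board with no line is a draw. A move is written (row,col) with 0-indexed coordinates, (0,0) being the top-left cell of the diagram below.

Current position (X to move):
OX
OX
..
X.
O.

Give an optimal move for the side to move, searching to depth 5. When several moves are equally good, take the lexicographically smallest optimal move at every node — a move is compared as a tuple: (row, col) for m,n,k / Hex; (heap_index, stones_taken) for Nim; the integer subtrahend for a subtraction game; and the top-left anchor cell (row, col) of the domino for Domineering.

X's best at [OX/OX/../X./O.]: (2,1)

[OX/OX/../X./O.] X move#1: (2,0):+0/OX/OX/X./X./O., (2,1):+1/OX/OX/.X/X./O.*, (3,1):-1/OX/OX/../XX/O., (4,1):-1/OX/OX/../X./OX
[OX/OX/.X/X./O.] end (terminal -1, O#2); searched OX/OX/../X./O. to 5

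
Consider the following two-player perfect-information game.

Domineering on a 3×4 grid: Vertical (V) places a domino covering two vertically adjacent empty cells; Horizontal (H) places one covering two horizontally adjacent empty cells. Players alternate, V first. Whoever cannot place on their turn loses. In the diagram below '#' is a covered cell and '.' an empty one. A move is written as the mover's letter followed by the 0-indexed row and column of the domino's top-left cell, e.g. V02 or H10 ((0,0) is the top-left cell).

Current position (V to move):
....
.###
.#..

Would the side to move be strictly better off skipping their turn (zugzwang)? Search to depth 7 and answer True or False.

zugzwang(..../.###/.#.., V) = False

[..../.###/.#..] V move#1: V00:-1/#.../####/.#..*, V10:-1/..../####/##..
[#.../####/.#..] H move#2: H01:+1/###./####/.#..*, H02:+1/#.##/####/.#.., H22:+1/#.../####/.###
[###./####/.#..] end (terminal -1, V#3); searched ..../.###/.#.. to 7
pass branch (H moves first from the same position):
  | [..../.###/.#..] H move#1: H00:+1/##../.###/.#..*, H01:+1/.##./.###/.#.., H02:+1/..##/.###/.#.., H22:+1/..../.###/.###
  | [##../.###/.#..] V move#2: V10:-1/##../####/##..*
  | [##../####/##..] H move#3: H02:+1/####/####/##..*, H22:+1/##../####/####
  | [####/####/##..] end (terminal -1, V#4); searched ..../.###/.#.. to 7
V moving scores -1; V passing scores -1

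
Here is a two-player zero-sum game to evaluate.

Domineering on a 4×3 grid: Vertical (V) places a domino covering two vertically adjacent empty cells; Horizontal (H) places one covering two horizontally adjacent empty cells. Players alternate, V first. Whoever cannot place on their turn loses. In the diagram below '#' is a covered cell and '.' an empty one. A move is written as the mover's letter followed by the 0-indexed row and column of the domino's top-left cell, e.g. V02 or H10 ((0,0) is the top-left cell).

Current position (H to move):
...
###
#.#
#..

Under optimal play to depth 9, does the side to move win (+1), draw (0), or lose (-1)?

value(.../###/#.#/#.., H) = +1

p1 H@[.../###/#.#/#..]: H00[##./###/#.#/#..]-1 H01[.##/###/#.#/#..]-1 H31[.../###/#.#/###]+1*
p2 V@[.../###/#.#/###] terminal -1; root [.../###/#.#/#..] d9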